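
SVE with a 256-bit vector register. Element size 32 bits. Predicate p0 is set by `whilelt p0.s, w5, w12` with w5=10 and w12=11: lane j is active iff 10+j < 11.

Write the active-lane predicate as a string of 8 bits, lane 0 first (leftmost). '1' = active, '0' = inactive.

register lanes = 256/32 = 8
active while 10+j < 11, i.e. j ∈ [0,1) capped at 8 ⇒ 1
bits (lane 0 leftmost): 10000000

predicate = 10000000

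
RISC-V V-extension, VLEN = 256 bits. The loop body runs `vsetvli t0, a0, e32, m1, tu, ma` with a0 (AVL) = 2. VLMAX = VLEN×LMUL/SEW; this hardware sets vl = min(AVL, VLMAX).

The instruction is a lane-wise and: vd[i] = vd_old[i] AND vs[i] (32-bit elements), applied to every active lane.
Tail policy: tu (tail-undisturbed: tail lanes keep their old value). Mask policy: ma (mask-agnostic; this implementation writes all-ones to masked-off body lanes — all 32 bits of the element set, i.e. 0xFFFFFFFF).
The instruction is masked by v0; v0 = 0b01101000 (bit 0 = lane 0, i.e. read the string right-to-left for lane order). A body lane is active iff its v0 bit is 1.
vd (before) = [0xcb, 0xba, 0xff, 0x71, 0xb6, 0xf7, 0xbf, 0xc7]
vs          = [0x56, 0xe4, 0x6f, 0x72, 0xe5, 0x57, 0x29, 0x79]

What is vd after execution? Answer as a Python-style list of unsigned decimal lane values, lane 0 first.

vd = [4294967295, 4294967295, 255, 113, 182, 247, 191, 199]

lanes per group: 256·1/32 = 8
AVL=2 ≤ VLMAX=8, so vl = 2
  i=0: mask-off/ones → 4294967295
  i=1: mask-off/ones → 4294967295
  i=2: tail/keep → 255
  i=3: tail/keep → 113
  i=4: tail/keep → 182
  i=5: tail/keep → 247
  i=6: tail/keep → 191
  i=7: tail/keep → 199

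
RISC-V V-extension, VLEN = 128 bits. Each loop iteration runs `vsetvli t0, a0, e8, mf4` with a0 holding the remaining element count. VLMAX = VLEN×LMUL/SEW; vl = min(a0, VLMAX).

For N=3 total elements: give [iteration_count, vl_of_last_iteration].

[iterations, last_vl] = [1, 3]

VLMAX = VLEN×LMUL/SEW = 128×1/4/8 = 4
N=3: ⌈3/4⌉ = 1 iters; last vl = 3 − 0×4 = 3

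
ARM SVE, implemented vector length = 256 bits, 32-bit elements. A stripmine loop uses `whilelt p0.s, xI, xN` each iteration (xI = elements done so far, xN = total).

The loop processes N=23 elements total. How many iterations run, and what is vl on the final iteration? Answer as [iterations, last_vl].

[iterations, last_vl] = [3, 7]

register lanes = 256/32 = 8
N=23: ⌈23/8⌉ = 3 iters; last vl = 23 − 2×8 = 7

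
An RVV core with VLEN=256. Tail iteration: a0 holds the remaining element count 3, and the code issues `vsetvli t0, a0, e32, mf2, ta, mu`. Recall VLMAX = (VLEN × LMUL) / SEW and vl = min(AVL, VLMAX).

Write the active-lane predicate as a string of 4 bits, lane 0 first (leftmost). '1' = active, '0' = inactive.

predicate = 1110

lanes per group: 256·1/2/32 = 4
vl ← min(3, 4) = 3
bits (lane 0 leftmost): 1110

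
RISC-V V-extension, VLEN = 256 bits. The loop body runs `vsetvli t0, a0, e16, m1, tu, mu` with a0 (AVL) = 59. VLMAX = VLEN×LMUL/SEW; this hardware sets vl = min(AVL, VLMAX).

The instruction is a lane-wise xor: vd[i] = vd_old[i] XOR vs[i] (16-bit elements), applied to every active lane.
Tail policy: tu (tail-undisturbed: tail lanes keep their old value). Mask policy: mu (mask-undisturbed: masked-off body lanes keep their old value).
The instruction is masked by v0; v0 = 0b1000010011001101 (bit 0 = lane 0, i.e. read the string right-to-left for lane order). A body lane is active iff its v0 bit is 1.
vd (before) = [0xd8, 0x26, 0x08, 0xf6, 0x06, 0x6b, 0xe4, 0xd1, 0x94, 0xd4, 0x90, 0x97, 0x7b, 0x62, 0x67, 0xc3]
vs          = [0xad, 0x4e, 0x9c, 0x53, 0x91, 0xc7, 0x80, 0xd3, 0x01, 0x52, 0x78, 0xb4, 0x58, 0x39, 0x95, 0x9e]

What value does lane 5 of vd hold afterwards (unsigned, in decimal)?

lanes per group: 256·1/16 = 16
vl ← min(59, 16) = 16
lane  0: xor(0xd8,0xad) ⇒ 0x75
lane  1: mask-off/keep ⇒ 0x26
lane  2: xor(0x08,0x9c) ⇒ 0x94
lane  3: xor(0xf6,0x53) ⇒ 0xa5
lane  4: mask-off/keep ⇒ 0x06
lane  5: mask-off/keep ⇒ 0x6b
lane  6: xor(0xe4,0x80) ⇒ 0x64
lane  7: xor(0xd1,0xd3) ⇒ 0x02
lane  8: mask-off/keep ⇒ 0x94
lane  9: mask-off/keep ⇒ 0xd4
lane 10: xor(0x90,0x78) ⇒ 0xe8
lane 11: mask-off/keep ⇒ 0x97
lane 12: mask-off/keep ⇒ 0x7b
lane 13: mask-off/keep ⇒ 0x62
lane 14: mask-off/keep ⇒ 0x67
lane 15: xor(0xc3,0x9e) ⇒ 0x5d

vd[5] = 107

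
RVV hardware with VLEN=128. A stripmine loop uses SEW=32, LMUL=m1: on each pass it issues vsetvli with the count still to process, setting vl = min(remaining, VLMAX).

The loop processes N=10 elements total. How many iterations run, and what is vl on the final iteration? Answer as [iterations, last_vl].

VLMAX = VLEN×LMUL/SEW = 128×1/32 = 4
N=10: ⌈10/4⌉ = 3 iters; last vl = 10 − 2×4 = 2

[iterations, last_vl] = [3, 2]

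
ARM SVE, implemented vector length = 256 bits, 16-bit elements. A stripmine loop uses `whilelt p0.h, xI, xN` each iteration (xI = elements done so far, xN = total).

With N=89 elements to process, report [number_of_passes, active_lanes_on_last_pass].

[iterations, last_vl] = [6, 9]

lane count: 256 div 16 = 16
iterations = ceil(89/16) = 6; final-pass vl = 9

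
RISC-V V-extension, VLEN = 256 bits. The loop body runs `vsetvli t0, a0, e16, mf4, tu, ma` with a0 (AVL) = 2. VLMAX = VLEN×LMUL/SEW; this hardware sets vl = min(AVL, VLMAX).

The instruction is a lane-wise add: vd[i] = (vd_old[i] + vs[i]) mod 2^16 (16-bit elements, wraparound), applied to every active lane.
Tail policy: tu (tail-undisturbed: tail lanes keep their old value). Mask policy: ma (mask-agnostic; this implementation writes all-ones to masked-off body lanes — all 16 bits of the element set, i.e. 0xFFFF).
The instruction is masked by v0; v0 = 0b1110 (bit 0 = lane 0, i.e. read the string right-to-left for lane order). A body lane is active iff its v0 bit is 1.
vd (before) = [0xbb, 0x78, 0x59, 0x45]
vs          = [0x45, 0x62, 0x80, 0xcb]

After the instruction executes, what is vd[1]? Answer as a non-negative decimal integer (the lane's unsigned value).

vd[1] = 218

VLMAX = (256 × 1/4) / 16 = 4 lanes
AVL=2 ≤ VLMAX=4, so vl = 2
[0] mask-off/ones = 0xffff
[1] add(0x78,0x62) = 0xda
[2] tail/keep = 0x59
[3] tail/keep = 0x45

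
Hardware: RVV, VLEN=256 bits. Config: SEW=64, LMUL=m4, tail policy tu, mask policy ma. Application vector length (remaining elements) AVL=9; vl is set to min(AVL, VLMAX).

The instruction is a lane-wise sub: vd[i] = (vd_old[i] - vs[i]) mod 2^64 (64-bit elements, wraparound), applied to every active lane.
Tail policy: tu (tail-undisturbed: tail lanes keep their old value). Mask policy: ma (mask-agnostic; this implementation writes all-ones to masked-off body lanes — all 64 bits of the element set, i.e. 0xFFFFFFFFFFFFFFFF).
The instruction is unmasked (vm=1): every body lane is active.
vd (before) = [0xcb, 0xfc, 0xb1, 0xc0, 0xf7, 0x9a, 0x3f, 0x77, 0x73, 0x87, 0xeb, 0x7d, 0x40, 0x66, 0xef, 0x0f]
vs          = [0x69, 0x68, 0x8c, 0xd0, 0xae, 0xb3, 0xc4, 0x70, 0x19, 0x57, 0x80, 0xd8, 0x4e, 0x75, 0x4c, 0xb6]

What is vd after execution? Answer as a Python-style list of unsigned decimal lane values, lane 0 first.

lanes per group: 256·4/64 = 16
vl = min(AVL, VLMAX) = min(9, 16) = 9
[0] sub(0xcb,0x69) = 0x62
[1] sub(0xfc,0x68) = 0x94
[2] sub(0xb1,0x8c) = 0x25
[3] sub(0xc0,0xd0) = 0xfffffffffffffff0
[4] sub(0xf7,0xae) = 0x49
[5] sub(0x9a,0xb3) = 0xffffffffffffffe7
[6] sub(0x3f,0xc4) = 0xffffffffffffff7b
[7] sub(0x77,0x70) = 0x07
[8] sub(0x73,0x19) = 0x5a
[9] tail/keep = 0x87
[10] tail/keep = 0xeb
[11] tail/keep = 0x7d
[12] tail/keep = 0x40
[13] tail/keep = 0x66
[14] tail/keep = 0xef
[15] tail/keep = 0x0f

vd = [98, 148, 37, 18446744073709551600, 73, 18446744073709551591, 18446744073709551483, 7, 90, 135, 235, 125, 64, 102, 239, 15]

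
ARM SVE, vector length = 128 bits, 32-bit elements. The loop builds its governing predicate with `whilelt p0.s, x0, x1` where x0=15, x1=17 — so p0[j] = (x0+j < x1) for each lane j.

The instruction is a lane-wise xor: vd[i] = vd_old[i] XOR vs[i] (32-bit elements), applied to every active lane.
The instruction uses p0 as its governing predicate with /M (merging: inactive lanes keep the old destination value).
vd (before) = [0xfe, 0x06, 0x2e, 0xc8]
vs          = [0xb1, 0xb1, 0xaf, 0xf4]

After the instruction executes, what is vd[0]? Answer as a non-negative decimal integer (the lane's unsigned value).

128-bit reg / 32-bit elem → 4 lanes
p0[j] = (15+j < 17); true for j=0..1 → 2 lanes set
  i=0: xor(0xfe,0xb1) → 79
  i=1: xor(0x06,0xb1) → 183
  i=2: tail/keep → 46
  i=3: tail/keep → 200

vd[0] = 79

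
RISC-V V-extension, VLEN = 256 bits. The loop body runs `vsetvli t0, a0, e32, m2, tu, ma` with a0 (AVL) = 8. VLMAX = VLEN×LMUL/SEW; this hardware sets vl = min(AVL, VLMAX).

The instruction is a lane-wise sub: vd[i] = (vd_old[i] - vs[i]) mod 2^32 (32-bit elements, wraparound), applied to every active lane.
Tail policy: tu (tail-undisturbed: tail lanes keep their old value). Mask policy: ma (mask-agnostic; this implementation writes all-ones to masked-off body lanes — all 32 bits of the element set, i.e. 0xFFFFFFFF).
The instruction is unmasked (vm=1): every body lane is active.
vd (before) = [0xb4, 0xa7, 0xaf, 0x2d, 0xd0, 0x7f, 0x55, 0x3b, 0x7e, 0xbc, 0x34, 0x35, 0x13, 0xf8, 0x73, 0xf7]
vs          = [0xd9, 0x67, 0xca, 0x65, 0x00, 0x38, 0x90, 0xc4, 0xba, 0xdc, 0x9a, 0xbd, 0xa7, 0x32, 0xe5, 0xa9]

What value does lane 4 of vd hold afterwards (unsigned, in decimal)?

vd[4] = 208

VLMAX = (256 × 2) / 32 = 16 lanes
vl = min(AVL, VLMAX) = min(8, 16) = 8
vd[0] sub(0xb4,0xd9) -> 0xffffffdb
vd[1] sub(0xa7,0x67) -> 0x40
vd[2] sub(0xaf,0xca) -> 0xffffffe5
vd[3] sub(0x2d,0x65) -> 0xffffffc8
vd[4] sub(0xd0,0x00) -> 0xd0
vd[5] sub(0x7f,0x38) -> 0x47
vd[6] sub(0x55,0x90) -> 0xffffffc5
vd[7] sub(0x3b,0xc4) -> 0xffffff77
vd[8] tail/keep -> 0x7e
vd[9] tail/keep -> 0xbc
vd[10] tail/keep -> 0x34
vd[11] tail/keep -> 0x35
vd[12] tail/keep -> 0x13
vd[13] tail/keep -> 0xf8
vd[14] tail/keep -> 0x73
vd[15] tail/keep -> 0xf7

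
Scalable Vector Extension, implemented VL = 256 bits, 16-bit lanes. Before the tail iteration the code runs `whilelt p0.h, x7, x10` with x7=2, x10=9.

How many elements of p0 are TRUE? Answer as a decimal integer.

lane count: 256 div 16 = 16
active while 2+j < 9, i.e. j ∈ [0,7) capped at 16 ⇒ 7

vl = 7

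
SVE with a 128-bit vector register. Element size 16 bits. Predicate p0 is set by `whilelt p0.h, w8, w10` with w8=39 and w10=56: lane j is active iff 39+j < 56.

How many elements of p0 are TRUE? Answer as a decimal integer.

vl = 8

128-bit reg / 16-bit elem → 8 lanes
p0[j] = (39+j < 56); true for j=0..7 → 8 lanes set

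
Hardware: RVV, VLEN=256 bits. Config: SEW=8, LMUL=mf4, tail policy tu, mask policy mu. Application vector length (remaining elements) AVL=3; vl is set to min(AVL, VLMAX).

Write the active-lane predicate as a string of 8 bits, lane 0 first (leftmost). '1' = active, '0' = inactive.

predicate = 11100000

lanes per group: 256·1/4/8 = 8
vl ← min(3, 8) = 3
bits (lane 0 leftmost): 11100000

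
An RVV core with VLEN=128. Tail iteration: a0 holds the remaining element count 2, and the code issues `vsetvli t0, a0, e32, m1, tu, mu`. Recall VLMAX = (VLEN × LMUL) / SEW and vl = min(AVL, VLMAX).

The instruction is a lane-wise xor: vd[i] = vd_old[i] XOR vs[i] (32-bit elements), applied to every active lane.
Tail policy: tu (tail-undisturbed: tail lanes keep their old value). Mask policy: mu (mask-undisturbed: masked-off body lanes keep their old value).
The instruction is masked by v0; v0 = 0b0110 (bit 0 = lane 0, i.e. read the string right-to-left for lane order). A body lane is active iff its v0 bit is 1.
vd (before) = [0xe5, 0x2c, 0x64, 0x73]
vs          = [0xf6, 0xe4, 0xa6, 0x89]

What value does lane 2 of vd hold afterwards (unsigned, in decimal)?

vd[2] = 100

VLMAX = VLEN×LMUL/SEW = 128×1/32 = 4
AVL=2 ≤ VLMAX=4, so vl = 2
vd[0] mask-off/keep -> 0xe5
vd[1] xor(0x2c,0xe4) -> 0xc8
vd[2] tail/keep -> 0x64
vd[3] tail/keep -> 0x73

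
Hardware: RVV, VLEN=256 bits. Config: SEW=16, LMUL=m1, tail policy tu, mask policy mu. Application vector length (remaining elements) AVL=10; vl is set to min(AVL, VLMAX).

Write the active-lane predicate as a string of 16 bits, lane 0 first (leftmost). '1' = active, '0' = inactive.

lanes per group: 256·1/16 = 16
vl ← min(10, 16) = 10
bits (lane 0 leftmost): 1111111111000000

predicate = 1111111111000000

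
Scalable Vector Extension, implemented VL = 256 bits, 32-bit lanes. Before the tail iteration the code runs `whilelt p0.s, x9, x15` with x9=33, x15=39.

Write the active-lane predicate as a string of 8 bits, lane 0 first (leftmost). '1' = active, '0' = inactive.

register lanes = 256/32 = 8
active while 33+j < 39, i.e. j ∈ [0,6) capped at 8 ⇒ 6
bits (lane 0 leftmost): 11111100

predicate = 11111100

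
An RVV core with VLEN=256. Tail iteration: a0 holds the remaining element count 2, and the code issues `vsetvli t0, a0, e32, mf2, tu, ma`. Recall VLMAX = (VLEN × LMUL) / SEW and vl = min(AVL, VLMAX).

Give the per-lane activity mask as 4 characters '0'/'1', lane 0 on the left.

predicate = 1100

VLMAX = (256 × 1/2) / 32 = 4 lanes
AVL=2 ≤ VLMAX=4, so vl = 2
bits (lane 0 leftmost): 1100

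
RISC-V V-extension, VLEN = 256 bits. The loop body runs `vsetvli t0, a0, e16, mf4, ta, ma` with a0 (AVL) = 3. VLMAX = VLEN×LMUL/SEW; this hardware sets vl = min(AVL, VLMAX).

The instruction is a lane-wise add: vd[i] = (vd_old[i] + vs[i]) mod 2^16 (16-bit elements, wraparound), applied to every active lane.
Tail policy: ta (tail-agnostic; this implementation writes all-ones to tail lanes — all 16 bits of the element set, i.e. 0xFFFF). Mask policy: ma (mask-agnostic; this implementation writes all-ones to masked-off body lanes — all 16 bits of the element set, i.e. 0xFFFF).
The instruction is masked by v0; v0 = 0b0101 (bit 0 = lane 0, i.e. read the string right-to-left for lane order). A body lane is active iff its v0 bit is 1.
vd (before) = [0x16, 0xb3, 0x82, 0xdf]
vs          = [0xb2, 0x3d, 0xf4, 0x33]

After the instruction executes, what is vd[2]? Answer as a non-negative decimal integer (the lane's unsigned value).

vd[2] = 374

VLMAX = (256 × 1/4) / 16 = 4 lanes
vl = min(AVL, VLMAX) = min(3, 4) = 3
[0] add(0x16,0xb2) = 0xc8
[1] mask-off/ones = 0xffff
[2] add(0x82,0xf4) = 0x176
[3] tail/ones = 0xffff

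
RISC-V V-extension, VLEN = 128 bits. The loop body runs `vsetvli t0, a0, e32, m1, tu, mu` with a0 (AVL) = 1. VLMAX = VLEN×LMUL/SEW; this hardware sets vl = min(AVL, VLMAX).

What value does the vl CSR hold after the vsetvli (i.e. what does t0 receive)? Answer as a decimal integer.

lanes per group: 128·1/32 = 4
vl = min(AVL, VLMAX) = min(1, 4) = 1

vl = 1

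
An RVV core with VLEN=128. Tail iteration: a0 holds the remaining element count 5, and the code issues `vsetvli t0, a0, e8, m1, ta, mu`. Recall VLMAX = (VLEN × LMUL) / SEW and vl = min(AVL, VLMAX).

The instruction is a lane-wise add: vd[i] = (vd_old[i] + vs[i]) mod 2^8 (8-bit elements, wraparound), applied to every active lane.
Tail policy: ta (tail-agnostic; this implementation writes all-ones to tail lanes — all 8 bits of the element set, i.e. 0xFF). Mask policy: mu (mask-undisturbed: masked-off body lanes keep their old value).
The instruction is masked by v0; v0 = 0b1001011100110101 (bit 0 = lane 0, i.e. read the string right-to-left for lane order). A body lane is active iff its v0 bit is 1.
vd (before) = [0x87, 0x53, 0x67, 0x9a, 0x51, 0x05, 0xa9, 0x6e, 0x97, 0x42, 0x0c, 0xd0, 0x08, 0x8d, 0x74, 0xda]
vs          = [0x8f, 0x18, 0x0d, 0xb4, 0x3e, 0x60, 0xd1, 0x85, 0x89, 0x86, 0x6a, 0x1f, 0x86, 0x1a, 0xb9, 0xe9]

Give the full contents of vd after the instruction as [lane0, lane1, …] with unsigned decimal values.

vd = [22, 83, 116, 154, 143, 255, 255, 255, 255, 255, 255, 255, 255, 255, 255, 255]

VLMAX = VLEN×LMUL/SEW = 128×1/8 = 16
vl ← min(5, 16) = 5
lane  0: add(0x87,0x8f) ⇒ 0x16
lane  1: mask-off/keep ⇒ 0x53
lane  2: add(0x67,0x0d) ⇒ 0x74
lane  3: mask-off/keep ⇒ 0x9a
lane  4: add(0x51,0x3e) ⇒ 0x8f
lane  5: tail/ones ⇒ 0xff
lane  6: tail/ones ⇒ 0xff
lane  7: tail/ones ⇒ 0xff
lane  8: tail/ones ⇒ 0xff
lane  9: tail/ones ⇒ 0xff
lane 10: tail/ones ⇒ 0xff
lane 11: tail/ones ⇒ 0xff
lane 12: tail/ones ⇒ 0xff
lane 13: tail/ones ⇒ 0xff
lane 14: tail/ones ⇒ 0xff
lane 15: tail/ones ⇒ 0xff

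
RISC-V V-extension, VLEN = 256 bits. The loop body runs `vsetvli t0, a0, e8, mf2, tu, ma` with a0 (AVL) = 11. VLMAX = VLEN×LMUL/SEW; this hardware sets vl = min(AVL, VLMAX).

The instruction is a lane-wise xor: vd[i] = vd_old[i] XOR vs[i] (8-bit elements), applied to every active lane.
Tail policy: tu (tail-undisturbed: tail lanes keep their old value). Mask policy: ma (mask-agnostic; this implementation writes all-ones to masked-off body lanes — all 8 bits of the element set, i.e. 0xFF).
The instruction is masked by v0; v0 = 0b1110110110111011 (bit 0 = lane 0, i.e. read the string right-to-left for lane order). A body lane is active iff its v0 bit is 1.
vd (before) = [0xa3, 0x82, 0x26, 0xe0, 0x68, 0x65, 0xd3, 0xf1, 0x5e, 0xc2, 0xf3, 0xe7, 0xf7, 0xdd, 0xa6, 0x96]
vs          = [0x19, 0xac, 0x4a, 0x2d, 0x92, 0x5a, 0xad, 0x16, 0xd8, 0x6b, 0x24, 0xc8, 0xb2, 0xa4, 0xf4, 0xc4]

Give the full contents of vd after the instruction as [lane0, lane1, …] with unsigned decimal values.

vd = [186, 46, 255, 205, 250, 63, 255, 231, 134, 255, 215, 231, 247, 221, 166, 150]

VLMAX = VLEN×LMUL/SEW = 256×1/2/8 = 16
AVL=11 ≤ VLMAX=16, so vl = 11
lane  0: xor(0xa3,0x19) ⇒ 0xba
lane  1: xor(0x82,0xac) ⇒ 0x2e
lane  2: mask-off/ones ⇒ 0xff
lane  3: xor(0xe0,0x2d) ⇒ 0xcd
lane  4: xor(0x68,0x92) ⇒ 0xfa
lane  5: xor(0x65,0x5a) ⇒ 0x3f
lane  6: mask-off/ones ⇒ 0xff
lane  7: xor(0xf1,0x16) ⇒ 0xe7
lane  8: xor(0x5e,0xd8) ⇒ 0x86
lane  9: mask-off/ones ⇒ 0xff
lane 10: xor(0xf3,0x24) ⇒ 0xd7
lane 11: tail/keep ⇒ 0xe7
lane 12: tail/keep ⇒ 0xf7
lane 13: tail/keep ⇒ 0xdd
lane 14: tail/keep ⇒ 0xa6
lane 15: tail/keep ⇒ 0x96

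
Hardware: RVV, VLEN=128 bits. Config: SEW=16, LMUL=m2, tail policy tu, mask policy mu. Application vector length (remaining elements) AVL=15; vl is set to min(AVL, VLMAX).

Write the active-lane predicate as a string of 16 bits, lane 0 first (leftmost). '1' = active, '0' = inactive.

VLMAX = (128 × 2) / 16 = 16 lanes
vl = min(AVL, VLMAX) = min(15, 16) = 15
bits (lane 0 leftmost): 1111111111111110

predicate = 1111111111111110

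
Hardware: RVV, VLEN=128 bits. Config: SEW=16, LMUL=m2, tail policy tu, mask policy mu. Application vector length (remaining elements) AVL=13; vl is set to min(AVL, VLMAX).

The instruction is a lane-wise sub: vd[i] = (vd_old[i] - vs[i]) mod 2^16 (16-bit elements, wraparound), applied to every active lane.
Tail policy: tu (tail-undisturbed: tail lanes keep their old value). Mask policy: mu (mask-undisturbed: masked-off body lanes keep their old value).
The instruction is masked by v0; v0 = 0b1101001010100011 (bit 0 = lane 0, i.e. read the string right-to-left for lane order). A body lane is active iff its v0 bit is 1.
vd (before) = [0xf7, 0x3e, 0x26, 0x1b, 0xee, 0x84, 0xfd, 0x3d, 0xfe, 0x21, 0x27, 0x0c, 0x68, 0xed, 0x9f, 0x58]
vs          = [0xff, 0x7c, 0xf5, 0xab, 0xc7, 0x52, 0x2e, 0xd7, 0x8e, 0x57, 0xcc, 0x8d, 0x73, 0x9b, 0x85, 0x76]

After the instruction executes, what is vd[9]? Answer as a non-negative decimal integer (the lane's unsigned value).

vd[9] = 65482

VLMAX = VLEN×LMUL/SEW = 128×2/16 = 16
vl = min(AVL, VLMAX) = min(13, 16) = 13
  i=0: sub(0xf7,0xff) → 65528
  i=1: sub(0x3e,0x7c) → 65474
  i=2: mask-off/keep → 38
  i=3: mask-off/keep → 27
  i=4: mask-off/keep → 238
  i=5: sub(0x84,0x52) → 50
  i=6: mask-off/keep → 253
  i=7: sub(0x3d,0xd7) → 65382
  i=8: mask-off/keep → 254
  i=9: sub(0x21,0x57) → 65482
  i=10: mask-off/keep → 39
  i=11: mask-off/keep → 12
  i=12: sub(0x68,0x73) → 65525
  i=13: tail/keep → 237
  i=14: tail/keep → 159
  i=15: tail/keep → 88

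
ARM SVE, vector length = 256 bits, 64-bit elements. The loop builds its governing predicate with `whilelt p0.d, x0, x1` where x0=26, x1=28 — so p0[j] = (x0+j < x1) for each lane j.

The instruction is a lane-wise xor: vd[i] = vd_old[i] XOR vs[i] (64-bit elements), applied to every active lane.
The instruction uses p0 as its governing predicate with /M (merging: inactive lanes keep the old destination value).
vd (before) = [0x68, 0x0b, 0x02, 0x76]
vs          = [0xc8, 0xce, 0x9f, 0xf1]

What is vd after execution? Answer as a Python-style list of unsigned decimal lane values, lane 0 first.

lane count: 256 div 64 = 4
whilelt: lane j active iff 26+j < 28 → j < 2 → 2 active
  i=0: xor(0x68,0xc8) → 160
  i=1: xor(0x0b,0xce) → 197
  i=2: tail/keep → 2
  i=3: tail/keep → 118

vd = [160, 197, 2, 118]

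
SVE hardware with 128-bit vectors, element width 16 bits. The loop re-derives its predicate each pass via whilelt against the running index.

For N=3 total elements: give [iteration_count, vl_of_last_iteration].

lane count: 128 div 16 = 8
3 elements at 8/iter → 1 passes, remainder 3 on the last

[iterations, last_vl] = [1, 3]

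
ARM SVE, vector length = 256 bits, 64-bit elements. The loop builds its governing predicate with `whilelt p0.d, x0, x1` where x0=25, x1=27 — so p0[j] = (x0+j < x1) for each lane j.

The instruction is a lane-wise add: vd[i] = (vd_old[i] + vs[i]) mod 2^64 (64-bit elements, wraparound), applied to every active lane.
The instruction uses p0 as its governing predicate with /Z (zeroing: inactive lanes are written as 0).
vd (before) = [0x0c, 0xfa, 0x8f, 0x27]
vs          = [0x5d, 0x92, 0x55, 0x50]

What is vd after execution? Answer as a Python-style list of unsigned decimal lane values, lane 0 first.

256-bit reg / 64-bit elem → 4 lanes
p0[j] = (25+j < 27); true for j=0..1 → 2 lanes set
  i=0: add(0x0c,0x5d) → 105
  i=1: add(0xfa,0x92) → 396
  i=2: tail/zero → 0
  i=3: tail/zero → 0

vd = [105, 396, 0, 0]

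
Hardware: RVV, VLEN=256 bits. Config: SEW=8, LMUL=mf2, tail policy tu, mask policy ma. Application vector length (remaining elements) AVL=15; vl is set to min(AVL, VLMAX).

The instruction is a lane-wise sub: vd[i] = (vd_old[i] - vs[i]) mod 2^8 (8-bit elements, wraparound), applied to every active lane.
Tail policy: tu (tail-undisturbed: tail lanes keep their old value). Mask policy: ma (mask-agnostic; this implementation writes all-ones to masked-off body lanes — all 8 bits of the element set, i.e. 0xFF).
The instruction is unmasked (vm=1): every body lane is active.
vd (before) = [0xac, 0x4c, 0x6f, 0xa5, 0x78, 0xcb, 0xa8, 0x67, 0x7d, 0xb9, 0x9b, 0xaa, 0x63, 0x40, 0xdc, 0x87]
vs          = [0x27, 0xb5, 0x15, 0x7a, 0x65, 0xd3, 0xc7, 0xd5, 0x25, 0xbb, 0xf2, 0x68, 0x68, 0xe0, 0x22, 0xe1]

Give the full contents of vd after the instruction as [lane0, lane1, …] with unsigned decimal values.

vd = [133, 151, 90, 43, 19, 248, 225, 146, 88, 254, 169, 66, 251, 96, 186, 135]

VLMAX = (256 × 1/2) / 8 = 16 lanes
vl ← min(15, 16) = 15
  i=0: sub(0xac,0x27) → 133
  i=1: sub(0x4c,0xb5) → 151
  i=2: sub(0x6f,0x15) → 90
  i=3: sub(0xa5,0x7a) → 43
  i=4: sub(0x78,0x65) → 19
  i=5: sub(0xcb,0xd3) → 248
  i=6: sub(0xa8,0xc7) → 225
  i=7: sub(0x67,0xd5) → 146
  i=8: sub(0x7d,0x25) → 88
  i=9: sub(0xb9,0xbb) → 254
  i=10: sub(0x9b,0xf2) → 169
  i=11: sub(0xaa,0x68) → 66
  i=12: sub(0x63,0x68) → 251
  i=13: sub(0x40,0xe0) → 96
  i=14: sub(0xdc,0x22) → 186
  i=15: tail/keep → 135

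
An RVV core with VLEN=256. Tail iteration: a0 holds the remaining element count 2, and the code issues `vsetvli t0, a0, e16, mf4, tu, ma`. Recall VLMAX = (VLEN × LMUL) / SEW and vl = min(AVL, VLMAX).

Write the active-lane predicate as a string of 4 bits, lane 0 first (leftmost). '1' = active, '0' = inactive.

predicate = 1100

lanes per group: 256·1/4/16 = 4
AVL=2 ≤ VLMAX=4, so vl = 2
bits (lane 0 leftmost): 1100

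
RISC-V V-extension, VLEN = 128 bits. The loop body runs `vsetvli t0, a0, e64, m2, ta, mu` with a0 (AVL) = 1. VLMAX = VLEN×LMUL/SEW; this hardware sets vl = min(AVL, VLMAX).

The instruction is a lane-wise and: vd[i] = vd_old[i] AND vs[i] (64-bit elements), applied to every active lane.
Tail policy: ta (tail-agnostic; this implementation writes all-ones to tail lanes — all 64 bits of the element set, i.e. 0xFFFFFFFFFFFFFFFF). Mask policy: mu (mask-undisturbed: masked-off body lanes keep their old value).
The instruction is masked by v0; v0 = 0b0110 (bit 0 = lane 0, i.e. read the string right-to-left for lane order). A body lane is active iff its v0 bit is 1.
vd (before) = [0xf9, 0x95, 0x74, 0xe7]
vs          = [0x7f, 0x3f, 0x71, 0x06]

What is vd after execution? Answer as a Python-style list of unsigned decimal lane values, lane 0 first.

lanes per group: 128·2/64 = 4
vl = min(AVL, VLMAX) = min(1, 4) = 1
  i=0: mask-off/keep → 249
  i=1: tail/ones → 18446744073709551615
  i=2: tail/ones → 18446744073709551615
  i=3: tail/ones → 18446744073709551615

vd = [249, 18446744073709551615, 18446744073709551615, 18446744073709551615]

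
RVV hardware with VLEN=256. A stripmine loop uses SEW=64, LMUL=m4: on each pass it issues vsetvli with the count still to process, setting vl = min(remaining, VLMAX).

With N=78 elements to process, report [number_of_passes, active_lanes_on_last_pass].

[iterations, last_vl] = [5, 14]

VLMAX = VLEN×LMUL/SEW = 256×4/64 = 16
78 elements at 16/iter → 5 passes, remainder 14 on the last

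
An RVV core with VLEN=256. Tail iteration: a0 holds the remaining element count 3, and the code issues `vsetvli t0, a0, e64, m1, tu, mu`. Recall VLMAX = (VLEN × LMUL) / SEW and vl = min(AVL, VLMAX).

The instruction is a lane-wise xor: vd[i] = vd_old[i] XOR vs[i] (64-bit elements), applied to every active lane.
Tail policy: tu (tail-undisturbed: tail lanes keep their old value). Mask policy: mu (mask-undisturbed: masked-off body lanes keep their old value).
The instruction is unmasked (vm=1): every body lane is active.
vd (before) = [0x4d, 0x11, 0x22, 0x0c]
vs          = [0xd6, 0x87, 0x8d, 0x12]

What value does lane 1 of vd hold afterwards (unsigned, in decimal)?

vd[1] = 150

VLMAX = (256 × 1) / 64 = 4 lanes
AVL=3 ≤ VLMAX=4, so vl = 3
[0] xor(0x4d,0xd6) = 0x9b
[1] xor(0x11,0x87) = 0x96
[2] xor(0x22,0x8d) = 0xaf
[3] tail/keep = 0x0c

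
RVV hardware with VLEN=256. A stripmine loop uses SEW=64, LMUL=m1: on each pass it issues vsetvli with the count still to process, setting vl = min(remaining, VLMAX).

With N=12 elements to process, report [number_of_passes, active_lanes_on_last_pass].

VLMAX = VLEN×LMUL/SEW = 256×1/64 = 4
12 elements at 4/iter → 3 passes, remainder 4 on the last

[iterations, last_vl] = [3, 4]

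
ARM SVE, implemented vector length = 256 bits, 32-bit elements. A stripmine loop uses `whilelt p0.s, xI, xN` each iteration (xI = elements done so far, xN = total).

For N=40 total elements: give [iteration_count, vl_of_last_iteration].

lane count: 256 div 32 = 8
N=40: ⌈40/8⌉ = 5 iters; last vl = 40 − 4×8 = 8

[iterations, last_vl] = [5, 8]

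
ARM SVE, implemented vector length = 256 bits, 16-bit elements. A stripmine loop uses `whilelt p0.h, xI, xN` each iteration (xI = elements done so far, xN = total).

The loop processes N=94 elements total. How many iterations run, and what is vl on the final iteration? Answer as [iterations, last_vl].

register lanes = 256/16 = 16
N=94: ⌈94/16⌉ = 6 iters; last vl = 94 − 5×16 = 14

[iterations, last_vl] = [6, 14]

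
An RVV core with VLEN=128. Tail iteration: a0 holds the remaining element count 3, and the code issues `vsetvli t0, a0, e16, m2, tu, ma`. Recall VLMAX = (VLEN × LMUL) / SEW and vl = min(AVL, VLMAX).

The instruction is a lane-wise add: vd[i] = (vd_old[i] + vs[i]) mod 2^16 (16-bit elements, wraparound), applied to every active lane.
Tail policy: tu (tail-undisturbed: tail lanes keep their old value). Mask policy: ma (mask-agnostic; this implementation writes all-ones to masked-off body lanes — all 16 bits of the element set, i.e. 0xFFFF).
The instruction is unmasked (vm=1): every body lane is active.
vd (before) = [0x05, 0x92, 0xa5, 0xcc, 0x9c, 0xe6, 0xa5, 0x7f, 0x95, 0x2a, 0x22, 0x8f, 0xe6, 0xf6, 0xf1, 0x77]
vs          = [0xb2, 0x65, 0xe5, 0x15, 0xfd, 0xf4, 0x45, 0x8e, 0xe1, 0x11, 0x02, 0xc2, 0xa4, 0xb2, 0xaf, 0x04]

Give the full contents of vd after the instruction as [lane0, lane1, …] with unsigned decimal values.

vd = [183, 247, 394, 204, 156, 230, 165, 127, 149, 42, 34, 143, 230, 246, 241, 119]

VLMAX = VLEN×LMUL/SEW = 128×2/16 = 16
vl = min(AVL, VLMAX) = min(3, 16) = 3
[0] add(0x05,0xb2) = 0xb7
[1] add(0x92,0x65) = 0xf7
[2] add(0xa5,0xe5) = 0x18a
[3] tail/keep = 0xcc
[4] tail/keep = 0x9c
[5] tail/keep = 0xe6
[6] tail/keep = 0xa5
[7] tail/keep = 0x7f
[8] tail/keep = 0x95
[9] tail/keep = 0x2a
[10] tail/keep = 0x22
[11] tail/keep = 0x8f
[12] tail/keep = 0xe6
[13] tail/keep = 0xf6
[14] tail/keep = 0xf1
[15] tail/keep = 0x77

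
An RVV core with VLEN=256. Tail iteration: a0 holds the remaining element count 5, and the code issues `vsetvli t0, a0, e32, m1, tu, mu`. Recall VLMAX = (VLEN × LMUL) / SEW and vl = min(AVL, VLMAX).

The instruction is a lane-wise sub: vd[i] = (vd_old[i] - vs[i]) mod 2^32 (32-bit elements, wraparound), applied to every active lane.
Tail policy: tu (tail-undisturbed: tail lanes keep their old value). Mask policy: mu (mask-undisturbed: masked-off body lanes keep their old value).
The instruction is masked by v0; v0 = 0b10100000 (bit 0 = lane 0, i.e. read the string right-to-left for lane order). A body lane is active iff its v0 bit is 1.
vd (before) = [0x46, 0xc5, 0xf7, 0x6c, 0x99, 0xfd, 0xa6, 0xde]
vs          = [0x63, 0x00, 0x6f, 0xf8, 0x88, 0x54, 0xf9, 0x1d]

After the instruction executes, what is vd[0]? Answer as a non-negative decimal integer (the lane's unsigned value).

vd[0] = 70

VLMAX = VLEN×LMUL/SEW = 256×1/32 = 8
vl = min(AVL, VLMAX) = min(5, 8) = 5
lane  0: mask-off/keep ⇒ 0x46
lane  1: mask-off/keep ⇒ 0xc5
lane  2: mask-off/keep ⇒ 0xf7
lane  3: mask-off/keep ⇒ 0x6c
lane  4: mask-off/keep ⇒ 0x99
lane  5: tail/keep ⇒ 0xfd
lane  6: tail/keep ⇒ 0xa6
lane  7: tail/keep ⇒ 0xde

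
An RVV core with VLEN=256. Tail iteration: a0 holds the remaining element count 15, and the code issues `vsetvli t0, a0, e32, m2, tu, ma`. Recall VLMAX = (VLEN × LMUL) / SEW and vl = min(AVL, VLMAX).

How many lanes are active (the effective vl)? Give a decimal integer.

vl = 15

lanes per group: 256·2/32 = 16
vl ← min(15, 16) = 15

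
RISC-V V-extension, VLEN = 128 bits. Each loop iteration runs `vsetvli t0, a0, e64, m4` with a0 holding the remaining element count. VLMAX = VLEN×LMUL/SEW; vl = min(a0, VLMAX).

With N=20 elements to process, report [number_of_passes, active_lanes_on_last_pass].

lanes per group: 128·4/64 = 8
iterations = ceil(20/8) = 3; final-pass vl = 4

[iterations, last_vl] = [3, 4]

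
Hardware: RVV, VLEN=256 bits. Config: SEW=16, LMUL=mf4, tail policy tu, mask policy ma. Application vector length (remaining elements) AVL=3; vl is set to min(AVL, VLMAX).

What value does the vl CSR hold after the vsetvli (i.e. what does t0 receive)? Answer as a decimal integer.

VLMAX = (256 × 1/4) / 16 = 4 lanes
AVL=3 ≤ VLMAX=4, so vl = 3

vl = 3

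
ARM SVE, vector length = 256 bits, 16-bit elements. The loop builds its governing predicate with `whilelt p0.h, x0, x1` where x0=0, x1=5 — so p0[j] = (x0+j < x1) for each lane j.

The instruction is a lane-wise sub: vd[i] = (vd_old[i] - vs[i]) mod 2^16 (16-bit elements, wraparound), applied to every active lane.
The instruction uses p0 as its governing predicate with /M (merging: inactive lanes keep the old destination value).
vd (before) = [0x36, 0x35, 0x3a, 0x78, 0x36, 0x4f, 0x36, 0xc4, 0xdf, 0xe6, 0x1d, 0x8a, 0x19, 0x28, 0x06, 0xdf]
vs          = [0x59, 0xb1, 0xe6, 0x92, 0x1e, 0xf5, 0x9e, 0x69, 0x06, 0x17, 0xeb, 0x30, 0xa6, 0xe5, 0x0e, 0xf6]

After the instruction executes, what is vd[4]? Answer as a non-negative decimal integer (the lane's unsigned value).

vd[4] = 24

256-bit reg / 16-bit elem → 16 lanes
active while 0+j < 5, i.e. j ∈ [0,5) capped at 16 ⇒ 5
[0] sub(0x36,0x59) = 0xffdd
[1] sub(0x35,0xb1) = 0xff84
[2] sub(0x3a,0xe6) = 0xff54
[3] sub(0x78,0x92) = 0xffe6
[4] sub(0x36,0x1e) = 0x18
[5] tail/keep = 0x4f
[6] tail/keep = 0x36
[7] tail/keep = 0xc4
[8] tail/keep = 0xdf
[9] tail/keep = 0xe6
[10] tail/keep = 0x1d
[11] tail/keep = 0x8a
[12] tail/keep = 0x19
[13] tail/keep = 0x28
[14] tail/keep = 0x06
[15] tail/keep = 0xdf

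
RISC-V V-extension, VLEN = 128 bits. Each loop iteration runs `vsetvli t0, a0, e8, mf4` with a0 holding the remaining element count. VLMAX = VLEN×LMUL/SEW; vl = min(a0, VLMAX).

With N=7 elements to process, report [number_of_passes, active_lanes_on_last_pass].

[iterations, last_vl] = [2, 3]

lanes per group: 128·1/4/8 = 4
N=7: ⌈7/4⌉ = 2 iters; last vl = 7 − 1×4 = 3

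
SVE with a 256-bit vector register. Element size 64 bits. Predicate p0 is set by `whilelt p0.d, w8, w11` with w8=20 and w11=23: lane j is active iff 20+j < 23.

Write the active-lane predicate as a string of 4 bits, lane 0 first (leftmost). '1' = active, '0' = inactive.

register lanes = 256/64 = 4
p0[j] = (20+j < 23); true for j=0..2 → 3 lanes set
bits (lane 0 leftmost): 1110

predicate = 1110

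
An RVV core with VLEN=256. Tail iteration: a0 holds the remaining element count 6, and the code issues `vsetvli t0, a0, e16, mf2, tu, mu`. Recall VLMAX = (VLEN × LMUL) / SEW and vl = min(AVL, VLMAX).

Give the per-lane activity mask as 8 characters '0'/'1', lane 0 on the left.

VLMAX = (256 × 1/2) / 16 = 8 lanes
AVL=6 ≤ VLMAX=8, so vl = 6
bits (lane 0 leftmost): 11111100

predicate = 11111100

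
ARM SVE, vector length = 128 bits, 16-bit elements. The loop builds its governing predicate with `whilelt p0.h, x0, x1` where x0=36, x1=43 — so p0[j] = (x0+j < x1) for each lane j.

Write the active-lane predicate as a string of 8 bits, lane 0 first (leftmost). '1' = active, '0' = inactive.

lane count: 128 div 16 = 8
p0[j] = (36+j < 43); true for j=0..6 → 7 lanes set
bits (lane 0 leftmost): 11111110

predicate = 11111110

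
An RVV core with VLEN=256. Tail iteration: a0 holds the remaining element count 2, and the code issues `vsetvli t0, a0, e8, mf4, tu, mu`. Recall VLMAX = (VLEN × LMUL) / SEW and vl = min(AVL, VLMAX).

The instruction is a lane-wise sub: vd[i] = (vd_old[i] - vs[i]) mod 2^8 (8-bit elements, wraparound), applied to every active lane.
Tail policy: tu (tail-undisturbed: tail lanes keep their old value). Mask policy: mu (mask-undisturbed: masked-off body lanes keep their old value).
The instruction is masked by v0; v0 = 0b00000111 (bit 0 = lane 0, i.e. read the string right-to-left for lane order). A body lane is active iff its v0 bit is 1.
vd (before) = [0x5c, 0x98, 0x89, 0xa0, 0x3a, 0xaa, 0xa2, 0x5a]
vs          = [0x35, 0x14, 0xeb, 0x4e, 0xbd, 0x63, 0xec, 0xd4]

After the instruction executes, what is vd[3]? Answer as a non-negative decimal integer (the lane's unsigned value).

vd[3] = 160

VLMAX = VLEN×LMUL/SEW = 256×1/4/8 = 8
AVL=2 ≤ VLMAX=8, so vl = 2
  i=0: sub(0x5c,0x35) → 39
  i=1: sub(0x98,0x14) → 132
  i=2: tail/keep → 137
  i=3: tail/keep → 160
  i=4: tail/keep → 58
  i=5: tail/keep → 170
  i=6: tail/keep → 162
  i=7: tail/keep → 90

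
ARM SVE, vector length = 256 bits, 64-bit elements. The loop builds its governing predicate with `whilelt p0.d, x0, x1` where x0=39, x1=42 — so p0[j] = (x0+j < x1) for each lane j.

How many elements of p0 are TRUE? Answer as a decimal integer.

vl = 3

lane count: 256 div 64 = 4
whilelt: lane j active iff 39+j < 42 → j < 3 → 3 active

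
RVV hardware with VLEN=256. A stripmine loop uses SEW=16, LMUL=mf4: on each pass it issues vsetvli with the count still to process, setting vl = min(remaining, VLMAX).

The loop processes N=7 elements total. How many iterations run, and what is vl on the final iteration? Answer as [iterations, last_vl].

[iterations, last_vl] = [2, 3]

VLMAX = (256 × 1/4) / 16 = 4 lanes
7 elements at 4/iter → 2 passes, remainder 3 on the last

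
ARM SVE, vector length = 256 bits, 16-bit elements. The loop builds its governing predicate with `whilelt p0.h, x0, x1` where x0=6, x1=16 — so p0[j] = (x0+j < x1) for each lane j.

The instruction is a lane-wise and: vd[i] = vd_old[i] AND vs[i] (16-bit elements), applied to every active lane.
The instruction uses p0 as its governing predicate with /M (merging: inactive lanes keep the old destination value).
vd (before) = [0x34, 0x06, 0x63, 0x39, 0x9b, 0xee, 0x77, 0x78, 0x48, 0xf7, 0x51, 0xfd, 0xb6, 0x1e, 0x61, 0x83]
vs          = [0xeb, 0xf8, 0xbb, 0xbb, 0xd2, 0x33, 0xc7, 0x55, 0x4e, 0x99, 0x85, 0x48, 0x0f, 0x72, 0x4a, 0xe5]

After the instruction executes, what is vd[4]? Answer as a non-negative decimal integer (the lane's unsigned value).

vd[4] = 146

256-bit reg / 16-bit elem → 16 lanes
p0[j] = (6+j < 16); true for j=0..9 → 10 lanes set
[0] and(0x34,0xeb) = 0x20
[1] and(0x06,0xf8) = 0x00
[2] and(0x63,0xbb) = 0x23
[3] and(0x39,0xbb) = 0x39
[4] and(0x9b,0xd2) = 0x92
[5] and(0xee,0x33) = 0x22
[6] and(0x77,0xc7) = 0x47
[7] and(0x78,0x55) = 0x50
[8] and(0x48,0x4e) = 0x48
[9] and(0xf7,0x99) = 0x91
[10] tail/keep = 0x51
[11] tail/keep = 0xfd
[12] tail/keep = 0xb6
[13] tail/keep = 0x1e
[14] tail/keep = 0x61
[15] tail/keep = 0x83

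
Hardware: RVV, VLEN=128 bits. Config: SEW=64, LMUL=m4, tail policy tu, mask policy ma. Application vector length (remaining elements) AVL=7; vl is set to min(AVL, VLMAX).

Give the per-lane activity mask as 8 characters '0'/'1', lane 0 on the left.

lanes per group: 128·4/64 = 8
vl = min(AVL, VLMAX) = min(7, 8) = 7
bits (lane 0 leftmost): 11111110

predicate = 11111110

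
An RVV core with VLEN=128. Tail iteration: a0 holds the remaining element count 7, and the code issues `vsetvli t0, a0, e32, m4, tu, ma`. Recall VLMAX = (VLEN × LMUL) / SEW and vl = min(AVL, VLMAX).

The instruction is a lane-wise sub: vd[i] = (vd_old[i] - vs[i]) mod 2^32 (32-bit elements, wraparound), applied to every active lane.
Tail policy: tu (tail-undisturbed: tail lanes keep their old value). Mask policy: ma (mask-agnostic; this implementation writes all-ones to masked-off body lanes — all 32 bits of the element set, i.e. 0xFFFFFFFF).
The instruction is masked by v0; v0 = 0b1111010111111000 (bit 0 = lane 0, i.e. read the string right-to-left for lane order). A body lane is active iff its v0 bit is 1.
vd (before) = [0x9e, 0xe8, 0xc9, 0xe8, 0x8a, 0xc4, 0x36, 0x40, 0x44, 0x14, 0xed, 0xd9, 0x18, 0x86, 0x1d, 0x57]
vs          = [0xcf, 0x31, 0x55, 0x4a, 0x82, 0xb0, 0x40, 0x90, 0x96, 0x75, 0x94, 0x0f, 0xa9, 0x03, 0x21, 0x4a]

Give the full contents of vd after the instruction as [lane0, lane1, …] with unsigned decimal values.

vd = [4294967295, 4294967295, 4294967295, 158, 8, 20, 4294967286, 64, 68, 20, 237, 217, 24, 134, 29, 87]

VLMAX = (128 × 4) / 32 = 16 lanes
vl ← min(7, 16) = 7
lane  0: mask-off/ones ⇒ 0xffffffff
lane  1: mask-off/ones ⇒ 0xffffffff
lane  2: mask-off/ones ⇒ 0xffffffff
lane  3: sub(0xe8,0x4a) ⇒ 0x9e
lane  4: sub(0x8a,0x82) ⇒ 0x08
lane  5: sub(0xc4,0xb0) ⇒ 0x14
lane  6: sub(0x36,0x40) ⇒ 0xfffffff6
lane  7: tail/keep ⇒ 0x40
lane  8: tail/keep ⇒ 0x44
lane  9: tail/keep ⇒ 0x14
lane 10: tail/keep ⇒ 0xed
lane 11: tail/keep ⇒ 0xd9
lane 12: tail/keep ⇒ 0x18
lane 13: tail/keep ⇒ 0x86
lane 14: tail/keep ⇒ 0x1d
lane 15: tail/keep ⇒ 0x57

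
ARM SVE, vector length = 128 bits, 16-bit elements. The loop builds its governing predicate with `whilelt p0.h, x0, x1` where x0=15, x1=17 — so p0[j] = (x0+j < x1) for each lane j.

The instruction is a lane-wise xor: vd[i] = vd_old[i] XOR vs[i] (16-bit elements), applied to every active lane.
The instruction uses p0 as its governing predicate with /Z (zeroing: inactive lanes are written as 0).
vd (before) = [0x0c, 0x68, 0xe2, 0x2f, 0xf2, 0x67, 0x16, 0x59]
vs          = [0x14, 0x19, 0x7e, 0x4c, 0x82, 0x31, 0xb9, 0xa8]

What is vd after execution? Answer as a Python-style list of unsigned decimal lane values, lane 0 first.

vd = [24, 113, 0, 0, 0, 0, 0, 0]

register lanes = 128/16 = 8
whilelt: lane j active iff 15+j < 17 → j < 2 → 2 active
vd[0] xor(0x0c,0x14) -> 0x18
vd[1] xor(0x68,0x19) -> 0x71
vd[2] tail/zero -> 0x00
vd[3] tail/zero -> 0x00
vd[4] tail/zero -> 0x00
vd[5] tail/zero -> 0x00
vd[6] tail/zero -> 0x00
vd[7] tail/zero -> 0x00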